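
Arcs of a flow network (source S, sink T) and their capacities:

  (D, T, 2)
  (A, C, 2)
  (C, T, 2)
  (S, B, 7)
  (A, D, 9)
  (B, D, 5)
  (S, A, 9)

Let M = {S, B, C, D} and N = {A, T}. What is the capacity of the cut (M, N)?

13

Edges leaving {S, B, C, D}: S→A (9), C→T (2), D→T (2).
Cut capacity = 9 + 2 + 2 = 13.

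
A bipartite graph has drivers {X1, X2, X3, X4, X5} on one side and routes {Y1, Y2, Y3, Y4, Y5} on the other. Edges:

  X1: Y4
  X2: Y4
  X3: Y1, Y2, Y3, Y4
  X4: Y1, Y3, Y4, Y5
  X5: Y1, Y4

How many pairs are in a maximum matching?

4

Unit-capacity flow: source→left, listed edges, right→sink; max matching = max flow.
Augmenting path X1→Y4 (+1); matched 1.
Augmenting path X3→Y1 (+1); matched 2.
Augmenting path X4→Y3 (+1); matched 3.
Augmenting path X5→Y1→X3→Y2 (+1); matched 4.
No augmenting path remains; maximum matching = 4.
König certificate: {X3, X4, X5, Y4} is a vertex cover of size 4 (every listed pair touches it), so no matching can be larger.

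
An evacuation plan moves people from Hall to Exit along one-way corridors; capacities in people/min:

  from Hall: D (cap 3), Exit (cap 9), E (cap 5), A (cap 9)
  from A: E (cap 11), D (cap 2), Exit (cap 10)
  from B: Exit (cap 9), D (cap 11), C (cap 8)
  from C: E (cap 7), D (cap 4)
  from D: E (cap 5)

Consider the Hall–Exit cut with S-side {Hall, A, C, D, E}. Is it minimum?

Given cut capacity: 9 + 10 = 19.
Augment Hall→Exit: bottleneck 9, flow now 9.
Augment Hall→A→Exit: bottleneck 9, flow now 18.
No augmenting path remains; maximum flow = 18.
In the residual graph, reachable from Hall: {Hall, D, E}.
Min-cut edges: Hall→A (9), Hall→Exit (9); capacity 9 + 9 = 18.
Cut capacity 19 exceeds the max flow 18, so it is not minimum.

No — its capacity is 19, but the minimum cut has capacity 18.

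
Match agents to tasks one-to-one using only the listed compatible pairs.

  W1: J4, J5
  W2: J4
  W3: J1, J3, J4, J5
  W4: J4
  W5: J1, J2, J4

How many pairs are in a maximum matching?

4

Unit-capacity flow: source→left, listed edges, right→sink; max matching = max flow.
Augmenting path W1→J4 (+1); matched 1.
Augmenting path W3→J1 (+1); matched 2.
Augmenting path W5→J2 (+1); matched 3.
Augmenting path W2→J4→W1→J5 (+1); matched 4.
No augmenting path remains; maximum matching = 4.
König certificate: {W1, W3, W5, J4} is a vertex cover of size 4 (every listed pair touches it), so no matching can be larger.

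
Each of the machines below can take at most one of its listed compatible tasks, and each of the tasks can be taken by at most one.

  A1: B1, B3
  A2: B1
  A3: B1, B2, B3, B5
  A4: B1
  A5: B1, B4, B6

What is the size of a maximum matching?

Unit-capacity flow: source→left, listed edges, right→sink; max matching = max flow.
Augmenting path A1→B1 (+1); matched 1.
Augmenting path A3→B2 (+1); matched 2.
Augmenting path A5→B4 (+1); matched 3.
Augmenting path A2→B1→A1→B3 (+1); matched 4.
No augmenting path remains; maximum matching = 4.
König certificate: {A1, A3, A5, B1} is a vertex cover of size 4 (every listed pair touches it), so no matching can be larger.

4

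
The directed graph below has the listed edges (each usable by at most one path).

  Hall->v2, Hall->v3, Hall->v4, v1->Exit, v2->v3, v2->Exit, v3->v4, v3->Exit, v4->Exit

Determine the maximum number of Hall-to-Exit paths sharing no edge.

3

Assign every edge capacity 1; by Menger, the answer equals the max flow.
Path Hall→v2→Exit (+1); total 1.
Path Hall→v3→Exit (+1); total 2.
Path Hall→v4→Exit (+1); total 3.
No residual Hall→Exit path; max flow = 3.
Certifying cut of size 3: {Hall→v2, Hall→v3, Hall→v4}.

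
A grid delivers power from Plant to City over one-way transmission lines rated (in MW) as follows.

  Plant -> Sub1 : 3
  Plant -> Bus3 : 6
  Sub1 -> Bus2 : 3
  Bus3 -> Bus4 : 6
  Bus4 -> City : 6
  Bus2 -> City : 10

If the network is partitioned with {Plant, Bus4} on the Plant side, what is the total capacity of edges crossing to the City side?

Edges leaving {Plant, Bus4}: Plant→Sub1 (3), Plant→Bus3 (6), Bus4→City (6).
Cut capacity = 3 + 6 + 6 = 15.

15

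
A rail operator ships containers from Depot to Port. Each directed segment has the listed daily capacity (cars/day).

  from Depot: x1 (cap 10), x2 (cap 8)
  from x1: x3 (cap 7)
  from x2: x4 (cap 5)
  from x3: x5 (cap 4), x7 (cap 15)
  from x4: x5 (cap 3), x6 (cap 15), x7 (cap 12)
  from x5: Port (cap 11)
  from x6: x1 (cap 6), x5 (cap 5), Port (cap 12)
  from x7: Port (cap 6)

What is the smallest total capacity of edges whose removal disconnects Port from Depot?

Augment Depot→x1→x3→x5→Port: bottleneck 4, flow now 4.
Augment Depot→x1→x3→x7→Port: bottleneck 3, flow now 7.
Augment Depot→x2→x4→x5→Port: bottleneck 3, flow now 10.
Augment Depot→x2→x4→x6→Port: bottleneck 2, flow now 12.
No augmenting path remains; maximum flow = 12.
By max-flow min-cut, the minimum cut capacity equals the max flow.
In the residual graph, reachable from Depot: {Depot, x1, x2}.
Min-cut edges: x1→x3 (7), x2→x4 (5); capacity 7 + 5 = 12.

12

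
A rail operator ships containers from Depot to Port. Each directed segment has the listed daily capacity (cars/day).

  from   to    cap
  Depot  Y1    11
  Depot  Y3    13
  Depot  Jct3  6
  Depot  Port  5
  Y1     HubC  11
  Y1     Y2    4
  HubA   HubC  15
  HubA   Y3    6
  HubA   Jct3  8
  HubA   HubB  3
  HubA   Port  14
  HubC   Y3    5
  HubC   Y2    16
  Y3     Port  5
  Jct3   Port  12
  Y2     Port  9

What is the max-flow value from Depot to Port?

25

Augment Depot→Port: bottleneck 5, flow now 5.
Augment Depot→Y3→Port: bottleneck 5, flow now 10.
Augment Depot→Jct3→Port: bottleneck 6, flow now 16.
Augment Depot→Y1→Y2→Port: bottleneck 4, flow now 20.
Augment Depot→Y1→HubC→Y2→Port: bottleneck 5, flow now 25.
No augmenting path remains; maximum flow = 25.
In the residual graph, reachable from Depot: {Depot, Y1, HubC, Y3, Y2}.
Min-cut edges: Depot→Jct3 (6), Depot→Port (5), Y3→Port (5), Y2→Port (9); capacity 6 + 5 + 5 + 9 = 25.
This cut is saturated, so no flow can exceed 25.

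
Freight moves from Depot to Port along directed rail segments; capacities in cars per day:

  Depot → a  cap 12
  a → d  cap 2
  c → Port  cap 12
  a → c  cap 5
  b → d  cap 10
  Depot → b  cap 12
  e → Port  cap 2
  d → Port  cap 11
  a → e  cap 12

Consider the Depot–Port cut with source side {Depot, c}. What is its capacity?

36

Edges leaving {Depot, c}: Depot→a (12), Depot→b (12), c→Port (12).
Cut capacity = 12 + 12 + 12 = 36.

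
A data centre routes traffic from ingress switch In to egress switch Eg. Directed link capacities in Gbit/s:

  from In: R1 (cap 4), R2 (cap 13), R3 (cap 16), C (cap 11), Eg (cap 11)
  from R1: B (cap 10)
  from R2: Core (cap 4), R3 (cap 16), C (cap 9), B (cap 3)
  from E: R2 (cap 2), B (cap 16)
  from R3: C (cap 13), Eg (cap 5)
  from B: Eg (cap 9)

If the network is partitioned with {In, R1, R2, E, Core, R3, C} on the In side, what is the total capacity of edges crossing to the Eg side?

45

Edges leaving {In, R1, R2, E, Core, R3, C}: In→Eg (11), R1→B (10), R2→B (3), E→B (16), R3→Eg (5).
Cut capacity = 11 + 10 + 3 + 16 + 5 = 45.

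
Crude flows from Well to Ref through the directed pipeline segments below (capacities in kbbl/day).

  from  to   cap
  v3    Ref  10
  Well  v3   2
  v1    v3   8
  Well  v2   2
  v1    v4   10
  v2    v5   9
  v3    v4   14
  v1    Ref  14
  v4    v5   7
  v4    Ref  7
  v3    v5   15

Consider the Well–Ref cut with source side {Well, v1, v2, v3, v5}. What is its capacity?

48

Edges leaving {Well, v1, v2, v3, v5}: v1→v4 (10), v1→Ref (14), v3→v4 (14), v3→Ref (10).
Cut capacity = 10 + 14 + 14 + 10 = 48.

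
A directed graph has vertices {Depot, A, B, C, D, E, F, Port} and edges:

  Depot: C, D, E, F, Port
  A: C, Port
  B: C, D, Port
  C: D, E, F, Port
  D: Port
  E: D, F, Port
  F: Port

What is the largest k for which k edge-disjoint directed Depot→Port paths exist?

Assign every edge capacity 1; by Menger, the answer equals the max flow.
Path Depot→Port (+1); total 1.
Path Depot→C→Port (+1); total 2.
Path Depot→D→Port (+1); total 3.
Path Depot→E→Port (+1); total 4.
Path Depot→F→Port (+1); total 5.
No residual Depot→Port path; max flow = 5.
Certifying cut of size 5: {Depot→C, Depot→D, Depot→E, Depot→F, Depot→Port}.

5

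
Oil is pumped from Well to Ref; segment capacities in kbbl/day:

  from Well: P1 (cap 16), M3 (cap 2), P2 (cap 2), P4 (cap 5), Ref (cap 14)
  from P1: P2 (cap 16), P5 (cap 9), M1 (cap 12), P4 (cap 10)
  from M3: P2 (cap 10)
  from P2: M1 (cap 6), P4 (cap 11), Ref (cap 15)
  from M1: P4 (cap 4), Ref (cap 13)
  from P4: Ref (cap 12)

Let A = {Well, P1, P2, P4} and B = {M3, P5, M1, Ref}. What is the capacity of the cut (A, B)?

70

Edges leaving {Well, P1, P2, P4}: Well→M3 (2), Well→Ref (14), P1→P5 (9), P1→M1 (12), P2→M1 (6), P2→Ref (15), P4→Ref (12).
Cut capacity = 2 + 14 + 9 + 12 + 6 + 15 + 12 = 70.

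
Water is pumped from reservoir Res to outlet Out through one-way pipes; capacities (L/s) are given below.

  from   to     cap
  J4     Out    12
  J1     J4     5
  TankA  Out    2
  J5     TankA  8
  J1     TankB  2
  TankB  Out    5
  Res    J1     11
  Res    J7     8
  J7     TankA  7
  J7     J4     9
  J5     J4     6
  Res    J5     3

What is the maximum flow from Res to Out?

16

Augment Res→J5→J4→Out: bottleneck 3, flow now 3.
Augment Res→J1→J4→Out: bottleneck 5, flow now 8.
Augment Res→J1→TankB→Out: bottleneck 2, flow now 10.
Augment Res→J7→J4→Out: bottleneck 4, flow now 14.
Augment Res→J7→TankA→Out: bottleneck 2, flow now 16.
No augmenting path remains; maximum flow = 16.
In the residual graph, reachable from Res: {Res, J5, J1, J7, J4, TankA}.
Min-cut edges: J1→TankB (2), J4→Out (12), TankA→Out (2); capacity 2 + 12 + 2 = 16.
This cut is saturated, so no flow can exceed 16.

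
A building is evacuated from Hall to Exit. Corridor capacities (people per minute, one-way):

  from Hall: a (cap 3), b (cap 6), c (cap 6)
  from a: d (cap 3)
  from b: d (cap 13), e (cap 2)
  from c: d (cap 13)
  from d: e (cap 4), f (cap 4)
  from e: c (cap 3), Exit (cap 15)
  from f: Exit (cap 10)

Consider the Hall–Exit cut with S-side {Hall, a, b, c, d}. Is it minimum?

Given cut capacity: 2 + 4 + 4 = 10.
Augment Hall→b→e→Exit: bottleneck 2, flow now 2.
Augment Hall→a→d→e→Exit: bottleneck 3, flow now 5.
Augment Hall→b→d→e→Exit: bottleneck 1, flow now 6.
Augment Hall→b→d→f→Exit: bottleneck 3, flow now 9.
Augment Hall→c→d→f→Exit: bottleneck 1, flow now 10.
No augmenting path remains; maximum flow = 10.
Cut capacity 10 equals the max flow, so it is a minimum cut.

Yes — it is a minimum cut (capacity 10).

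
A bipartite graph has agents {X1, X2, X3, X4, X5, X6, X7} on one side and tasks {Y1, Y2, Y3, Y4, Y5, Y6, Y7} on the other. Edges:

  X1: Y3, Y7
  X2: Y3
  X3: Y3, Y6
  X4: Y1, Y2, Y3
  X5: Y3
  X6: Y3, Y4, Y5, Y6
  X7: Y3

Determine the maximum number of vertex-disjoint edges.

Unit-capacity flow: source→left, listed edges, right→sink; max matching = max flow.
Augmenting path X1→Y3 (+1); matched 1.
Augmenting path X3→Y6 (+1); matched 2.
Augmenting path X4→Y1 (+1); matched 3.
Augmenting path X6→Y4 (+1); matched 4.
Augmenting path X2→Y3→X1→Y7 (+1); matched 5.
No augmenting path remains; maximum matching = 5.
König certificate: {X1, X3, X4, X6, Y3} is a vertex cover of size 5 (every listed pair touches it), so no matching can be larger.

5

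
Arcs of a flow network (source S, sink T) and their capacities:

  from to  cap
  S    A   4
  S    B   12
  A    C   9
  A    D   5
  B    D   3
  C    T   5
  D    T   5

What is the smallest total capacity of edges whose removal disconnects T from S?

7

Augment S→A→C→T: bottleneck 4, flow now 4.
Augment S→B→D→T: bottleneck 3, flow now 7.
No augmenting path remains; maximum flow = 7.
By max-flow min-cut, the minimum cut capacity equals the max flow.
In the residual graph, reachable from S: {S, B}.
Min-cut edges: S→A (4), B→D (3); capacity 4 + 3 = 7.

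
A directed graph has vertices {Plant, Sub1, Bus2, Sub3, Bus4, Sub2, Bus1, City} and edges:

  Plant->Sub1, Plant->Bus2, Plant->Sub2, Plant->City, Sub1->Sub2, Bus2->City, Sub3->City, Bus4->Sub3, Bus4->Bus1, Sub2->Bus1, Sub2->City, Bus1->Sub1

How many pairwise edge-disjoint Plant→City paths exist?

3

Assign every edge capacity 1; by Menger, the answer equals the max flow.
Path Plant→City (+1); total 1.
Path Plant→Bus2→City (+1); total 2.
Path Plant→Sub2→City (+1); total 3.
No residual Plant→City path; max flow = 3.
Certifying cut of size 3: {Plant→Bus2, Plant→City, Sub2→City}.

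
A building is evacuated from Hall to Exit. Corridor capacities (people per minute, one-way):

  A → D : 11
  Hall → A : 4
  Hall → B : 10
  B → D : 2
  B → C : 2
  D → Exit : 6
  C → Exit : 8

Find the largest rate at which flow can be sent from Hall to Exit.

Augment Hall→A→D→Exit: bottleneck 4, flow now 4.
Augment Hall→B→C→Exit: bottleneck 2, flow now 6.
Augment Hall→B→D→Exit: bottleneck 2, flow now 8.
No augmenting path remains; maximum flow = 8.
In the residual graph, reachable from Hall: {Hall, B}.
Min-cut edges: Hall→A (4), B→C (2), B→D (2); capacity 4 + 2 + 2 = 8.
This cut is saturated, so no flow can exceed 8.

8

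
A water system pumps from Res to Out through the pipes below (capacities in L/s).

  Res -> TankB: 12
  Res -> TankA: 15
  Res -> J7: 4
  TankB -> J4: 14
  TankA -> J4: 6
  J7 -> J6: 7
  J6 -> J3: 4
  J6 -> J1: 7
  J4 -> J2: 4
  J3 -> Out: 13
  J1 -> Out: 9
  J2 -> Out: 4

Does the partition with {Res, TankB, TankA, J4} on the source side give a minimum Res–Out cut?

Given cut capacity: 4 + 4 = 8.
Augment Res→TankB→J4→J2→Out: bottleneck 4, flow now 4.
Augment Res→J7→J6→J3→Out: bottleneck 4, flow now 8.
No augmenting path remains; maximum flow = 8.
Cut capacity 8 equals the max flow, so it is a minimum cut.

Yes — it is a minimum cut (capacity 8).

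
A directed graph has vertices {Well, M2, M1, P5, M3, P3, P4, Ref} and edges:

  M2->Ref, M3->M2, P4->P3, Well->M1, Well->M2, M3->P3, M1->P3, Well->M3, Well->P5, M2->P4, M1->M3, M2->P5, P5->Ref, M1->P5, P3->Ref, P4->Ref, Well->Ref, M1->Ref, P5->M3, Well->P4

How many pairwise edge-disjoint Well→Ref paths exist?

Assign every edge capacity 1; by Menger, the answer equals the max flow.
Path Well→Ref (+1); total 1.
Path Well→M2→Ref (+1); total 2.
Path Well→M1→Ref (+1); total 3.
Path Well→P5→Ref (+1); total 4.
Path Well→P4→Ref (+1); total 5.
Path Well→M3→P3→Ref (+1); total 6.
No residual Well→Ref path; max flow = 6.
Certifying cut of size 6: {Well→M1, Well→M2, Well→M3, Well→P4, Well→P5, Well→Ref}.

6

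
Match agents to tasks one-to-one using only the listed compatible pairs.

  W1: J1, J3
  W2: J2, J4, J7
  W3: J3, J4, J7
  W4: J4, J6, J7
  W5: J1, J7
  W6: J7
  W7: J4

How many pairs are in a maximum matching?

6

Unit-capacity flow: source→left, listed edges, right→sink; max matching = max flow.
Augmenting path W1→J1 (+1); matched 1.
Augmenting path W2→J2 (+1); matched 2.
Augmenting path W3→J3 (+1); matched 3.
Augmenting path W4→J4 (+1); matched 4.
Augmenting path W5→J7 (+1); matched 5.
Augmenting path W7→J4→W4→J6 (+1); matched 6.
No augmenting path remains; maximum matching = 6.
König certificate: {W2, W4, J1, J3, J4, J7} is a vertex cover of size 6 (every listed pair touches it), so no matching can be larger.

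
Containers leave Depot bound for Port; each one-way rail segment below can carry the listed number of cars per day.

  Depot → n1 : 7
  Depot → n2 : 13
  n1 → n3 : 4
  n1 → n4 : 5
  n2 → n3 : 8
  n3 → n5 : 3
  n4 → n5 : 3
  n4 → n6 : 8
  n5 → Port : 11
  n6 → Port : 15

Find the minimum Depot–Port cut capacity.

8

Augment Depot→n1→n3→n5→Port: bottleneck 3, flow now 3.
Augment Depot→n1→n4→n5→Port: bottleneck 3, flow now 6.
Augment Depot→n1→n4→n6→Port: bottleneck 1, flow now 7.
Augment Depot→n2→n3→n1→n4→n6→Port: bottleneck 1, flow now 8. (uses reverse residual edge)
No augmenting path remains; maximum flow = 8.
By max-flow min-cut, the minimum cut capacity equals the max flow.
In the residual graph, reachable from Depot: {Depot, n1, n2, n3}.
Min-cut edges: n1→n4 (5), n3→n5 (3); capacity 5 + 3 = 8.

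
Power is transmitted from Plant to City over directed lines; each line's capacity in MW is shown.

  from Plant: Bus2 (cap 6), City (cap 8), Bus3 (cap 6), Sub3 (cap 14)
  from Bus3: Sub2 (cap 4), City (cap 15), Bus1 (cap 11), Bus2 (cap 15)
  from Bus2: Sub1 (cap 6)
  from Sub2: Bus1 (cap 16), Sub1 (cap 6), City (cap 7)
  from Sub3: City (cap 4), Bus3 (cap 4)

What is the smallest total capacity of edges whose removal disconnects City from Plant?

22

Augment Plant→City: bottleneck 8, flow now 8.
Augment Plant→Bus3→City: bottleneck 6, flow now 14.
Augment Plant→Sub3→City: bottleneck 4, flow now 18.
Augment Plant→Sub3→Bus3→City: bottleneck 4, flow now 22.
No augmenting path remains; maximum flow = 22.
By max-flow min-cut, the minimum cut capacity equals the max flow.
In the residual graph, reachable from Plant: {Plant, Bus2, Sub3, Sub1}.
Min-cut edges: Plant→Bus3 (6), Plant→City (8), Sub3→Bus3 (4), Sub3→City (4); capacity 6 + 8 + 4 + 4 = 22.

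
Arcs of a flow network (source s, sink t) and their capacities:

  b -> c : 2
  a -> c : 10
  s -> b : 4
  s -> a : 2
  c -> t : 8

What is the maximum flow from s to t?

4

Augment s→a→c→t: bottleneck 2, flow now 2.
Augment s→b→c→t: bottleneck 2, flow now 4.
No augmenting path remains; maximum flow = 4.
In the residual graph, reachable from s: {s, b}.
Min-cut edges: s→a (2), b→c (2); capacity 2 + 2 = 4.
This cut is saturated, so no flow can exceed 4.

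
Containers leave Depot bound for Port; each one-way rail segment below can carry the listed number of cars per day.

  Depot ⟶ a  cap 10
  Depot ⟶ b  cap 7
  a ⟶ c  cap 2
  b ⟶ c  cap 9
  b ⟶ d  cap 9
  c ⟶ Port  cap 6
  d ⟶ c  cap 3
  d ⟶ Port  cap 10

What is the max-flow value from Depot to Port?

9

Augment Depot→a→c→Port: bottleneck 2, flow now 2.
Augment Depot→b→c→Port: bottleneck 4, flow now 6.
Augment Depot→b→d→Port: bottleneck 3, flow now 9.
No augmenting path remains; maximum flow = 9.
In the residual graph, reachable from Depot: {Depot, a}.
Min-cut edges: Depot→b (7), a→c (2); capacity 7 + 2 = 9.
This cut is saturated, so no flow can exceed 9.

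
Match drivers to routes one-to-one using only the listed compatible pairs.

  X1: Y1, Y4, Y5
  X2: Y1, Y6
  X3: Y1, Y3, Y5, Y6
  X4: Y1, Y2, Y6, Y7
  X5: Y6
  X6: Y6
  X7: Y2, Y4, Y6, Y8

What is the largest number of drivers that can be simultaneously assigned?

6

Unit-capacity flow: source→left, listed edges, right→sink; max matching = max flow.
Augmenting path X1→Y1 (+1); matched 1.
Augmenting path X2→Y6 (+1); matched 2.
Augmenting path X3→Y3 (+1); matched 3.
Augmenting path X4→Y2 (+1); matched 4.
Augmenting path X7→Y4 (+1); matched 5.
Augmenting path X5→Y6→X2→Y1→X1→Y5 (+1); matched 6.
No augmenting path remains; maximum matching = 6.
König certificate: {X1, X2, X3, X4, X7, Y6} is a vertex cover of size 6 (every listed pair touches it), so no matching can be larger.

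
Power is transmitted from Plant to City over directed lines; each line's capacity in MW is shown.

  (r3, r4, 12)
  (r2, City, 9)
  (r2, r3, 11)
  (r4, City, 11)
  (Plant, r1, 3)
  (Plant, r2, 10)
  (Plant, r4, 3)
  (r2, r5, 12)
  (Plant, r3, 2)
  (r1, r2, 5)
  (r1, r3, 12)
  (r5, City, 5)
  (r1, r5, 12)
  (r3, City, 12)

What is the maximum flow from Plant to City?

18

Augment Plant→r2→City: bottleneck 9, flow now 9.
Augment Plant→r3→City: bottleneck 2, flow now 11.
Augment Plant→r4→City: bottleneck 3, flow now 14.
Augment Plant→r1→r3→City: bottleneck 3, flow now 17.
Augment Plant→r2→r3→City: bottleneck 1, flow now 18.
No augmenting path remains; maximum flow = 18.
In the residual graph, reachable from Plant: {Plant}.
Min-cut edges: Plant→r1 (3), Plant→r2 (10), Plant→r3 (2), Plant→r4 (3); capacity 3 + 10 + 2 + 3 = 18.
This cut is saturated, so no flow can exceed 18.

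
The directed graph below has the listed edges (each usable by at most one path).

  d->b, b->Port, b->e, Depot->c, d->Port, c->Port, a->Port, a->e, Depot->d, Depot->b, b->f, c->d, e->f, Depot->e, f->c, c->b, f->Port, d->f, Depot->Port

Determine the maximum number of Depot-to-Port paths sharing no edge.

Assign every edge capacity 1; by Menger, the answer equals the max flow.
Path Depot→Port (+1); total 1.
Path Depot→b→Port (+1); total 2.
Path Depot→c→Port (+1); total 3.
Path Depot→d→Port (+1); total 4.
Path Depot→e→f→Port (+1); total 5.
No residual Depot→Port path; max flow = 5.
Certifying cut of size 5: {Depot→Port, Depot→b, Depot→c, Depot→d, Depot→e}.

5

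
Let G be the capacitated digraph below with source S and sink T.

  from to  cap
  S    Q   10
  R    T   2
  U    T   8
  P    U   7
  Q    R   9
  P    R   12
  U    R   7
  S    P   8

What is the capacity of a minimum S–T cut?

9

Augment S→P→R→T: bottleneck 2, flow now 2.
Augment S→P→U→T: bottleneck 6, flow now 8.
Augment S→Q→R→P→U→T: bottleneck 1, flow now 9. (uses reverse residual edge)
No augmenting path remains; maximum flow = 9.
By max-flow min-cut, the minimum cut capacity equals the max flow.
In the residual graph, reachable from S: {S, P, Q, R}.
Min-cut edges: P→U (7), R→T (2); capacity 7 + 2 = 9.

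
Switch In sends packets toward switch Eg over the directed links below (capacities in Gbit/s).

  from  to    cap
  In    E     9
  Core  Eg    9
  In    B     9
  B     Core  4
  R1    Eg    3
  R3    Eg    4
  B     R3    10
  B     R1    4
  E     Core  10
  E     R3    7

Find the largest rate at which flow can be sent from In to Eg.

Augment In→E→R3→Eg: bottleneck 4, flow now 4.
Augment In→E→Core→Eg: bottleneck 5, flow now 9.
Augment In→B→R1→Eg: bottleneck 3, flow now 12.
Augment In→B→Core→Eg: bottleneck 4, flow now 16.
No augmenting path remains; maximum flow = 16.
In the residual graph, reachable from In: {In, E, B, R3, R1, Core}.
Min-cut edges: R3→Eg (4), R1→Eg (3), Core→Eg (9); capacity 4 + 3 + 9 = 16.
This cut is saturated, so no flow can exceed 16.

16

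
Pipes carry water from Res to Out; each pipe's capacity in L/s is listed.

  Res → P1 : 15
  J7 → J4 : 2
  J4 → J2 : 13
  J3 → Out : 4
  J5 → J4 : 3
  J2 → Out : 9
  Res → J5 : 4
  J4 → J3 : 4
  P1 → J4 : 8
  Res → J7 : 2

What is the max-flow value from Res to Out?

13

Augment Res→J5→J4→J2→Out: bottleneck 3, flow now 3.
Augment Res→P1→J4→J2→Out: bottleneck 6, flow now 9.
Augment Res→P1→J4→J3→Out: bottleneck 2, flow now 11.
Augment Res→J7→J4→J3→Out: bottleneck 2, flow now 13.
No augmenting path remains; maximum flow = 13.
In the residual graph, reachable from Res: {Res, J5, P1}.
Min-cut edges: Res→J7 (2), J5→J4 (3), P1→J4 (8); capacity 2 + 3 + 8 = 13.
This cut is saturated, so no flow can exceed 13.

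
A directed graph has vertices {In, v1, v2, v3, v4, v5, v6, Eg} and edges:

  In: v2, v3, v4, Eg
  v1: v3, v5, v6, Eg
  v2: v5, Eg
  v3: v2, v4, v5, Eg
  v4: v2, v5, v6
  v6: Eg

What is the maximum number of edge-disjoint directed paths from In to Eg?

Assign every edge capacity 1; by Menger, the answer equals the max flow.
Path In→Eg (+1); total 1.
Path In→v2→Eg (+1); total 2.
Path In→v3→Eg (+1); total 3.
Path In→v4→v6→Eg (+1); total 4.
No residual In→Eg path; max flow = 4.
Certifying cut of size 4: {In→Eg, In→v2, In→v3, In→v4}.

4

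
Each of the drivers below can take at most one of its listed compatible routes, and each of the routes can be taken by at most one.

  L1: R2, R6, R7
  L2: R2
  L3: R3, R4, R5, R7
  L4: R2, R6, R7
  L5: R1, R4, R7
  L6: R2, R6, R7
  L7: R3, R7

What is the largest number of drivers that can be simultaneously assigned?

Unit-capacity flow: source→left, listed edges, right→sink; max matching = max flow.
Augmenting path L1→R2 (+1); matched 1.
Augmenting path L3→R3 (+1); matched 2.
Augmenting path L4→R6 (+1); matched 3.
Augmenting path L5→R1 (+1); matched 4.
Augmenting path L6→R7 (+1); matched 5.
Augmenting path L7→R3→L3→R4 (+1); matched 6.
No augmenting path remains; maximum matching = 6.
König certificate: {L3, L5, L7, R2, R6, R7} is a vertex cover of size 6 (every listed pair touches it), so no matching can be larger.

6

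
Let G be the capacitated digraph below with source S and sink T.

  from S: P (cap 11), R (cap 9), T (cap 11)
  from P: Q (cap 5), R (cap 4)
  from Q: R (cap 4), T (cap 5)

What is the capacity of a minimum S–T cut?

Augment S→T: bottleneck 11, flow now 11.
Augment S→P→Q→T: bottleneck 5, flow now 16.
No augmenting path remains; maximum flow = 16.
By max-flow min-cut, the minimum cut capacity equals the max flow.
In the residual graph, reachable from S: {S, P, R}.
Min-cut edges: S→T (11), P→Q (5); capacity 11 + 5 = 16.

16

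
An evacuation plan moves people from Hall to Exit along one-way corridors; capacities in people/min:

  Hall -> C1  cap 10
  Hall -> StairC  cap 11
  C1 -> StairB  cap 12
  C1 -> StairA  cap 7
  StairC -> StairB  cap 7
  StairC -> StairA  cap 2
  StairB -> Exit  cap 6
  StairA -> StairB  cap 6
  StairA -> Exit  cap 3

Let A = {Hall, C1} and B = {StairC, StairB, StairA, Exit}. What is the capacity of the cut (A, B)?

30

Edges leaving {Hall, C1}: Hall→StairC (11), C1→StairB (12), C1→StairA (7).
Cut capacity = 11 + 12 + 7 = 30.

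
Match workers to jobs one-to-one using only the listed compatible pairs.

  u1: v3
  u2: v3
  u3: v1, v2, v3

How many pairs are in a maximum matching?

2

Unit-capacity flow: source→left, listed edges, right→sink; max matching = max flow.
Augmenting path u1→v3 (+1); matched 1.
Augmenting path u3→v1 (+1); matched 2.
No augmenting path remains; maximum matching = 2.
König certificate: {u3, v3} is a vertex cover of size 2 (every listed pair touches it), so no matching can be larger.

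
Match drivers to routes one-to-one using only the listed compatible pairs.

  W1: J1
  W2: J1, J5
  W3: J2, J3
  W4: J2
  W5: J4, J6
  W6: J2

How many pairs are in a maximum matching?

5

Unit-capacity flow: source→left, listed edges, right→sink; max matching = max flow.
Augmenting path W1→J1 (+1); matched 1.
Augmenting path W2→J5 (+1); matched 2.
Augmenting path W3→J2 (+1); matched 3.
Augmenting path W5→J4 (+1); matched 4.
Augmenting path W4→J2→W3→J3 (+1); matched 5.
No augmenting path remains; maximum matching = 5.
König certificate: {W1, W2, W3, W5, J2} is a vertex cover of size 5 (every listed pair touches it), so no matching can be larger.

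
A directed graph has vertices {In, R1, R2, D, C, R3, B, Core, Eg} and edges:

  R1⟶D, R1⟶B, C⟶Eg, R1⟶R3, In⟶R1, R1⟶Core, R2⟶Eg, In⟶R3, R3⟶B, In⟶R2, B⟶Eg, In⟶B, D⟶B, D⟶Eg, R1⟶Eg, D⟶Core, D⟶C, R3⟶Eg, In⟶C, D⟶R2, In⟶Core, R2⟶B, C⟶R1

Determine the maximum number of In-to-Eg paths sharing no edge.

Assign every edge capacity 1; by Menger, the answer equals the max flow.
Path In→R1→Eg (+1); total 1.
Path In→R2→Eg (+1); total 2.
Path In→C→Eg (+1); total 3.
Path In→R3→Eg (+1); total 4.
Path In→B→Eg (+1); total 5.
No residual In→Eg path; max flow = 5.
Certifying cut of size 5: {In→B, In→C, In→R1, In→R2, In→R3}.

5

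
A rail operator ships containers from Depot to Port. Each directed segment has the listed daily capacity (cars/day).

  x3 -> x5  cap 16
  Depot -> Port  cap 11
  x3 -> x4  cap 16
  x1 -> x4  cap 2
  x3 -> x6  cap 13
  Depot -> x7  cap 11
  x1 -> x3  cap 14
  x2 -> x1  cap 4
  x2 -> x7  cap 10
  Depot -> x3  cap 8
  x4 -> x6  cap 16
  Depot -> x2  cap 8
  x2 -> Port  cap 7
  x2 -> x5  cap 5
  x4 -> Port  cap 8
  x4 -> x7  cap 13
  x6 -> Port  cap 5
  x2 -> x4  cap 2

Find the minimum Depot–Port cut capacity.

27

Augment Depot→Port: bottleneck 11, flow now 11.
Augment Depot→x2→Port: bottleneck 7, flow now 18.
Augment Depot→x2→x4→Port: bottleneck 1, flow now 19.
Augment Depot→x3→x4→Port: bottleneck 7, flow now 26.
Augment Depot→x3→x6→Port: bottleneck 1, flow now 27.
No augmenting path remains; maximum flow = 27.
By max-flow min-cut, the minimum cut capacity equals the max flow.
In the residual graph, reachable from Depot: {Depot, x7}.
Min-cut edges: Depot→x2 (8), Depot→x3 (8), Depot→Port (11); capacity 8 + 8 + 11 = 27.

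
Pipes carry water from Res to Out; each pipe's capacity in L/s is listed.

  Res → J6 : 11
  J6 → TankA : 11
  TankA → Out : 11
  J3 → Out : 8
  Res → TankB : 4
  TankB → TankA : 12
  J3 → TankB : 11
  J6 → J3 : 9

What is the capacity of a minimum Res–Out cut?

Augment Res→TankB→TankA→Out: bottleneck 4, flow now 4.
Augment Res→J6→J3→Out: bottleneck 8, flow now 12.
Augment Res→J6→TankA→Out: bottleneck 3, flow now 15.
No augmenting path remains; maximum flow = 15.
By max-flow min-cut, the minimum cut capacity equals the max flow.
In the residual graph, reachable from Res: {Res}.
Min-cut edges: Res→TankB (4), Res→J6 (11); capacity 4 + 11 = 15.

15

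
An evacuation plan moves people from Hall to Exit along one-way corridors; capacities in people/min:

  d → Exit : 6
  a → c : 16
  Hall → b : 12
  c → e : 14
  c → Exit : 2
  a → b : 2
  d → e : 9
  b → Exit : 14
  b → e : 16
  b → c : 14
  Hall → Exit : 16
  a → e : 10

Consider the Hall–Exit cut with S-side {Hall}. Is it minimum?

Yes — it is a minimum cut (capacity 28).

Given cut capacity: 12 + 16 = 28.
Augment Hall→Exit: bottleneck 16, flow now 16.
Augment Hall→b→Exit: bottleneck 12, flow now 28.
No augmenting path remains; maximum flow = 28.
Cut capacity 28 equals the max flow, so it is a minimum cut.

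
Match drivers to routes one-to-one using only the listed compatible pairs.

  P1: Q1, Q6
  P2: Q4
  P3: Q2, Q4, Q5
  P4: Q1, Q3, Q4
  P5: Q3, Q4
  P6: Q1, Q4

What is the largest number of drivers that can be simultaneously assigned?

Unit-capacity flow: source→left, listed edges, right→sink; max matching = max flow.
Augmenting path P1→Q1 (+1); matched 1.
Augmenting path P2→Q4 (+1); matched 2.
Augmenting path P3→Q2 (+1); matched 3.
Augmenting path P4→Q3 (+1); matched 4.
Augmenting path P6→Q1→P1→Q6 (+1); matched 5.
No augmenting path remains; maximum matching = 5.
König certificate: {P1, P3, Q1, Q3, Q4} is a vertex cover of size 5 (every listed pair touches it), so no matching can be larger.

5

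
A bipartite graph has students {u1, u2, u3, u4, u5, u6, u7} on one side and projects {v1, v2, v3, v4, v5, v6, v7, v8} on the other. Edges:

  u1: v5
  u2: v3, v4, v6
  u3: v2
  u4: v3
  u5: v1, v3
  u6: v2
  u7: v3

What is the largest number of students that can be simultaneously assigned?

5

Unit-capacity flow: source→left, listed edges, right→sink; max matching = max flow.
Augmenting path u1→v5 (+1); matched 1.
Augmenting path u2→v3 (+1); matched 2.
Augmenting path u3→v2 (+1); matched 3.
Augmenting path u5→v1 (+1); matched 4.
Augmenting path u4→v3→u2→v4 (+1); matched 5.
No augmenting path remains; maximum matching = 5.
König certificate: {u1, u2, u5, v2, v3} is a vertex cover of size 5 (every listed pair touches it), so no matching can be larger.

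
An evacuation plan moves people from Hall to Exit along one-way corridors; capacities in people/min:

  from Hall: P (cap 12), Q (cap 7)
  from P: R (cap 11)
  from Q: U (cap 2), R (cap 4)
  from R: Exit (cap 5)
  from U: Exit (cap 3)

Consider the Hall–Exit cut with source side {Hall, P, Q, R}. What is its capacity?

7

Edges leaving {Hall, P, Q, R}: Q→U (2), R→Exit (5).
Cut capacity = 2 + 5 = 7.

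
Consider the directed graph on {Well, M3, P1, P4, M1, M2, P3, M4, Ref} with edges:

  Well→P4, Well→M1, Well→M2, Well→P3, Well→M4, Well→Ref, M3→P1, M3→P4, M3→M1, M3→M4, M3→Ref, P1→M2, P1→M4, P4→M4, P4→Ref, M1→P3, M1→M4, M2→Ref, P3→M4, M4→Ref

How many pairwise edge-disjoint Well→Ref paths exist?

4

Assign every edge capacity 1; by Menger, the answer equals the max flow.
Path Well→Ref (+1); total 1.
Path Well→P4→Ref (+1); total 2.
Path Well→M2→Ref (+1); total 3.
Path Well→M4→Ref (+1); total 4.
No residual Well→Ref path; max flow = 4.
Certifying cut of size 4: {M4→Ref, Well→M2, Well→P4, Well→Ref}.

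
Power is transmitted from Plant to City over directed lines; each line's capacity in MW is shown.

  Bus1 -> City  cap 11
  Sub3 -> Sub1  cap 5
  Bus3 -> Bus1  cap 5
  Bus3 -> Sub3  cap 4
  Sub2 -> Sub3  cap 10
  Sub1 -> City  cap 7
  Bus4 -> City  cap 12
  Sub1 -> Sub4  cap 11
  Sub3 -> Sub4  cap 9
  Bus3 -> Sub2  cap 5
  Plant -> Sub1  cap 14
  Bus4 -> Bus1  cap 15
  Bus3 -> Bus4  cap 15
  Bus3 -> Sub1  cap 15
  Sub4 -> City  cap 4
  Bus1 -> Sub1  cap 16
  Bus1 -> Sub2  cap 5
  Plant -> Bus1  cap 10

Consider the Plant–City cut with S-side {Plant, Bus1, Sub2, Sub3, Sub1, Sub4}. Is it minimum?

No — its capacity is 22, but the minimum cut has capacity 21.

Given cut capacity: 11 + 7 + 4 = 22.
Augment Plant→Bus1→City: bottleneck 10, flow now 10.
Augment Plant→Sub1→City: bottleneck 7, flow now 17.
Augment Plant→Sub1→Sub4→City: bottleneck 4, flow now 21.
No augmenting path remains; maximum flow = 21.
In the residual graph, reachable from Plant: {Plant, Sub1, Sub4}.
Min-cut edges: Plant→Bus1 (10), Sub1→City (7), Sub4→City (4); capacity 10 + 7 + 4 = 21.
Cut capacity 22 exceeds the max flow 21, so it is not minimum.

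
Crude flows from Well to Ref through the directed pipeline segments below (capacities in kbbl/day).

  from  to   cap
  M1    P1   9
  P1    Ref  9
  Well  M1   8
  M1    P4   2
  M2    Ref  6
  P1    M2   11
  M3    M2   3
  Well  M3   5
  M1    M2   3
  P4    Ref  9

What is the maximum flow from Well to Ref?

Augment Well→M3→M2→Ref: bottleneck 3, flow now 3.
Augment Well→M1→M2→Ref: bottleneck 3, flow now 6.
Augment Well→M1→P4→Ref: bottleneck 2, flow now 8.
Augment Well→M1→P1→Ref: bottleneck 3, flow now 11.
No augmenting path remains; maximum flow = 11.
In the residual graph, reachable from Well: {Well, M3}.
Min-cut edges: Well→M1 (8), M3→M2 (3); capacity 8 + 3 = 11.
This cut is saturated, so no flow can exceed 11.

11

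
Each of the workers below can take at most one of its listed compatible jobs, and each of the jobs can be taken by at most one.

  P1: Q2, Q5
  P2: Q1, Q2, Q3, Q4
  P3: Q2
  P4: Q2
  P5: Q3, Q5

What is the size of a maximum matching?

4

Unit-capacity flow: source→left, listed edges, right→sink; max matching = max flow.
Augmenting path P1→Q2 (+1); matched 1.
Augmenting path P2→Q1 (+1); matched 2.
Augmenting path P5→Q3 (+1); matched 3.
Augmenting path P3→Q2→P1→Q5 (+1); matched 4.
No augmenting path remains; maximum matching = 4.
König certificate: {P1, P2, P5, Q2} is a vertex cover of size 4 (every listed pair touches it), so no matching can be larger.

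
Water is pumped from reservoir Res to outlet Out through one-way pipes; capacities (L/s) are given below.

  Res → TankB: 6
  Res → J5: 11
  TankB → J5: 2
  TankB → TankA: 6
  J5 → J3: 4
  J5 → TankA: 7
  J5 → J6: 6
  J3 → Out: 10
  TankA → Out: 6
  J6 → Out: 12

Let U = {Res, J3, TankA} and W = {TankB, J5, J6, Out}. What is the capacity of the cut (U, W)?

Edges leaving {Res, J3, TankA}: Res→TankB (6), Res→J5 (11), J3→Out (10), TankA→Out (6).
Cut capacity = 6 + 11 + 10 + 6 = 33.

33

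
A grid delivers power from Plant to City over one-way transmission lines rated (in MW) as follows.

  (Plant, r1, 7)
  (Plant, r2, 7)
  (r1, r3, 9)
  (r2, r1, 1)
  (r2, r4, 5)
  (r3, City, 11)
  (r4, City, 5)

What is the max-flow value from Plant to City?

13

Augment Plant→r1→r3→City: bottleneck 7, flow now 7.
Augment Plant→r2→r4→City: bottleneck 5, flow now 12.
Augment Plant→r2→r1→r3→City: bottleneck 1, flow now 13.
No augmenting path remains; maximum flow = 13.
In the residual graph, reachable from Plant: {Plant, r2}.
Min-cut edges: Plant→r1 (7), r2→r1 (1), r2→r4 (5); capacity 7 + 1 + 5 = 13.
This cut is saturated, so no flow can exceed 13.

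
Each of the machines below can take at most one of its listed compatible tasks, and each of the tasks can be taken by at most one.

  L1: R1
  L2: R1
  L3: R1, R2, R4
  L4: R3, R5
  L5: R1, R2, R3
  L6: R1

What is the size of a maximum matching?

4

Unit-capacity flow: source→left, listed edges, right→sink; max matching = max flow.
Augmenting path L1→R1 (+1); matched 1.
Augmenting path L3→R2 (+1); matched 2.
Augmenting path L4→R3 (+1); matched 3.
Augmenting path L5→R2→L3→R4 (+1); matched 4.
No augmenting path remains; maximum matching = 4.
König certificate: {L3, L4, L5, R1} is a vertex cover of size 4 (every listed pair touches it), so no matching can be larger.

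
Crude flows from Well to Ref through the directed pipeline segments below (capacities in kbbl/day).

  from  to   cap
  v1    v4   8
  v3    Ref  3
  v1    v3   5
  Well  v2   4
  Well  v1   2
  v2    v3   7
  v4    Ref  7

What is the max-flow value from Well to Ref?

5

Augment Well→v1→v3→Ref: bottleneck 2, flow now 2.
Augment Well→v2→v3→Ref: bottleneck 1, flow now 3.
Augment Well→v2→v3→v1→v4→Ref: bottleneck 2, flow now 5. (uses reverse residual edge)
No augmenting path remains; maximum flow = 5.
In the residual graph, reachable from Well: {Well, v2, v3}.
Min-cut edges: Well→v1 (2), v3→Ref (3); capacity 2 + 3 = 5.
This cut is saturated, so no flow can exceed 5.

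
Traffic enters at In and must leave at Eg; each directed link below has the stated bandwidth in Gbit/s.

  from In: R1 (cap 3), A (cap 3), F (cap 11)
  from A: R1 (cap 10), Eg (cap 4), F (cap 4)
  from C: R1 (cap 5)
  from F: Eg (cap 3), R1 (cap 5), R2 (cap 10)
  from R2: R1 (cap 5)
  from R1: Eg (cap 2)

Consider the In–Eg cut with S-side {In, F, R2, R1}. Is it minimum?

Yes — it is a minimum cut (capacity 8).

Given cut capacity: 3 + 3 + 2 = 8.
Augment In→A→Eg: bottleneck 3, flow now 3.
Augment In→F→Eg: bottleneck 3, flow now 6.
Augment In→R1→Eg: bottleneck 2, flow now 8.
No augmenting path remains; maximum flow = 8.
Cut capacity 8 equals the max flow, so it is a minimum cut.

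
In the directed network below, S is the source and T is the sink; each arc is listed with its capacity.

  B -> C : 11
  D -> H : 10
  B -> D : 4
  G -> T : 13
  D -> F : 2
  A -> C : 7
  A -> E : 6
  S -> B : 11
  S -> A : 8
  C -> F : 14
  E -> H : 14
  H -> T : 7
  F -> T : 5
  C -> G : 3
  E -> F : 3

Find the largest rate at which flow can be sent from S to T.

15

Augment S→A→C→F→T: bottleneck 5, flow now 5.
Augment S→A→C→G→T: bottleneck 2, flow now 7.
Augment S→A→E→H→T: bottleneck 1, flow now 8.
Augment S→B→C→G→T: bottleneck 1, flow now 9.
Augment S→B→D→H→T: bottleneck 4, flow now 13.
Augment S→B→C→A→E→H→T: bottleneck 2, flow now 15. (uses reverse residual edge)
No augmenting path remains; maximum flow = 15.
In the residual graph, reachable from S: {S, A, B, C, D, E, F, H}.
Min-cut edges: C→G (3), F→T (5), H→T (7); capacity 3 + 5 + 7 = 15.
This cut is saturated, so no flow can exceed 15.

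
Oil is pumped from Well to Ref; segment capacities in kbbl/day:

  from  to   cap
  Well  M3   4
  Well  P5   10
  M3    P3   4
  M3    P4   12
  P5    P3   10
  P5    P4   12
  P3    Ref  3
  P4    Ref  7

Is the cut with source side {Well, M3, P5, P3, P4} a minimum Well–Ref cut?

Given cut capacity: 3 + 7 = 10.
Augment Well→M3→P3→Ref: bottleneck 3, flow now 3.
Augment Well→M3→P4→Ref: bottleneck 1, flow now 4.
Augment Well→P5→P4→Ref: bottleneck 6, flow now 10.
No augmenting path remains; maximum flow = 10.
Cut capacity 10 equals the max flow, so it is a minimum cut.

Yes — it is a minimum cut (capacity 10).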